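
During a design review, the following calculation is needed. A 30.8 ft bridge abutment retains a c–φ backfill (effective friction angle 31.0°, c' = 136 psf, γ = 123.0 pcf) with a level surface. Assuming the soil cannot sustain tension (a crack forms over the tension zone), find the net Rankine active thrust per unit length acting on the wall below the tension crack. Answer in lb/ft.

14200 lb/ft

K_a = 0.3201; √K_a = 0.5658.
Tension-crack depth z_c = 2c/(γ√K_a) = 2×136/(123.0×0.5658) = 3.909 ft.
σ_a at base = K_a γ H − 2c√K_a = 0.3201×123.0×30.8 − 2×136×0.5658 = 1059 psf.
P_a = ½ × 1059 × (H − z_c) = 0.5×1059×26.89 = 14240 lb/ft.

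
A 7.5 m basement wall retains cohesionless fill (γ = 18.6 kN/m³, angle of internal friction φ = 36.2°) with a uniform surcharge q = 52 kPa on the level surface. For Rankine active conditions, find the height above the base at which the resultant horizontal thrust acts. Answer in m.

K_a = 0.2574.
Triangular part P₁ = ½K_aγH² = 134.6 at H/3 = 2.500 m; rectangular part P₂ = K_a q H = 100.4 at H/2 = 3.750 m.
ȳ = (P₁·2.500 + P₂·3.750)/(P₁+P₂) = 3.034 m.

3.03 m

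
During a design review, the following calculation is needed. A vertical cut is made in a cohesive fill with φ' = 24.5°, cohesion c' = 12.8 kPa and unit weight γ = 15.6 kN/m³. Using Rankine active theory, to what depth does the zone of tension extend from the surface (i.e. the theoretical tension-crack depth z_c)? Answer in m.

K_a = tan²(45° − 24.5°/2) = 0.4137; √K_a = 0.6432.
The active pressure is zero where K_a γ z = 2c√K_a, so z_c = 2c/(γ√K_a) = 2×12.8/(15.6×0.6432) = 2.551 m.

2.55 m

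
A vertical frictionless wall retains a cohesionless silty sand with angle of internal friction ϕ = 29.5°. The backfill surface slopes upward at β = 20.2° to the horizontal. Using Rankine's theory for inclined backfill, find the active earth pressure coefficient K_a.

0.428

K_a = cos β · (cos β − √(cos²β − cos²φ)) / (cos β + √(cos²β − cos²φ)).
cos β = 0.9385, cos φ = 0.8704, √(cos²β − cos²φ) = 0.3511.
K_a = 0.9385 × (0.9385 − 0.3511)/(0.9385 + 0.3511) = 0.4275.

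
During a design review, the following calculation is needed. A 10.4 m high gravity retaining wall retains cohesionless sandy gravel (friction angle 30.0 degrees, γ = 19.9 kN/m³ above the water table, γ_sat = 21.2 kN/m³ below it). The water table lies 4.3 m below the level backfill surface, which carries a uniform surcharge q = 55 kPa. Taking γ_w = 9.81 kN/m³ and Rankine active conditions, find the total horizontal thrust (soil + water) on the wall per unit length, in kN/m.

K_a = tan²(45° − φ/2) = 0.3333.
γ' = 21.2 − 9.81 = 11.39 kN/m³. h₂ = H − d_w = 6.1 m.
σ'_h: at surface K_a·q = 18.33; at WT K_a(q+γd_w) = 46.86; at base K_a(q+γd_w+γ'h₂) = 70.02 kPa.
P₁ = ½(18.33+46.86)×4.3 = 140.2; P₂ = ½(46.86+70.02)×6.1 = 356.5; P_w = ½γ_w h₂² = 182.5.
Total = 140.2+356.5+182.5 = 679.1 kN/m.

679 kN/m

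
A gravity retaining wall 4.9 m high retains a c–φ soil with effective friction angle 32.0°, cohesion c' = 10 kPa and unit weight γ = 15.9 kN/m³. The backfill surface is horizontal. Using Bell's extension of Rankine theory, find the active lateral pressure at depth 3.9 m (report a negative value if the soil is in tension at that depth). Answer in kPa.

K_a = (1 − sin φ)/(1 + sin φ) = 0.3073.
σ_a = K_a γ z − 2c√K_a = 0.3073×15.9×3.9 − 2×10×0.5543 = 7.967 kPa.

7.97 kPa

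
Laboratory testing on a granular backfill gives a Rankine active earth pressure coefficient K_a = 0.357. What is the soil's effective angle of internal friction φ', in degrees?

K_a = tan²(45° − φ/2) ⇒ 45° − φ/2 = arctan(√0.357) = 30.86°.
φ = 2(45° − 30.86°) = 28.28°.

28.3°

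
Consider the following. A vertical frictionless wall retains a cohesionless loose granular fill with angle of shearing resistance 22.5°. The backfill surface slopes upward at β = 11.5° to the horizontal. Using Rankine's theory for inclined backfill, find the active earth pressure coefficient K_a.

K_a = cos β · (cos β − √(cos²β − cos²φ)) / (cos β + √(cos²β − cos²φ)).
cos β = 0.9799, cos φ = 0.9239, √(cos²β − cos²φ) = 0.3266.
K_a = 0.9799 × (0.9799 − 0.3266)/(0.9799 + 0.3266) = 0.4900.

0.490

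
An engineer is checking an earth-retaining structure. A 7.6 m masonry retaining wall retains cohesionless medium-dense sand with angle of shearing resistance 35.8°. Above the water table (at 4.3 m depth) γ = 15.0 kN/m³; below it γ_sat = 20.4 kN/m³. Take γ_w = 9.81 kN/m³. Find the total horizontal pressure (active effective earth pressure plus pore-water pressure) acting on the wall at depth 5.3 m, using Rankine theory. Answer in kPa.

29.5 kPa

K_a = (1 − sin φ)/(1 + sin φ) = 0.2619.
γ' = 20.4 − 9.81 = 10.59 kN/m³.
Effective vertical stress at 5.3 m: σ'_v = 15.0×4.3 + 10.59×1.00 = 75.09 kPa.
σ'_h = K_a σ'_v = 0.2619 × 75.09 = 19.66 kPa; u = γ_w × 1.00 = 9.810 kPa.
Total σ_h = 19.66 + 9.810 = 29.47 kPa.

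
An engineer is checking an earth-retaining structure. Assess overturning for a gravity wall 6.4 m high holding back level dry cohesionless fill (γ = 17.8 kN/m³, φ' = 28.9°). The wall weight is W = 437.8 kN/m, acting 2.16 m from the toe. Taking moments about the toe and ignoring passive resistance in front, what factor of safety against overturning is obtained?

3.49

K_a = tan²(45° − 28.9°/2) = 0.3484.
P_a = ½K_aγH² = 0.5×0.3484×17.8×6.4² = 127.0 kN/m, acting at H/3 = 2.133 m above the base.
Overturning moment M_o = P_a × H/3 = 127.0 × 2.133 = 270.9.
Resisting moment M_r = W × 2.16 = 437.8 × 2.16 = 945.6.
FS_overturning = M_r/M_o = 945.6/270.9 = 3.491.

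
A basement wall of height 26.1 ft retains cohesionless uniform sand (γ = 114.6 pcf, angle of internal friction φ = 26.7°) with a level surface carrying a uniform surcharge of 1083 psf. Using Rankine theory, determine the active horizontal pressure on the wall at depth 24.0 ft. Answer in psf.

1460 psf

K_a = (1 − sin φ)/(1 + sin φ) = 0.3800.
σ_v = γz + q = 114.6 × 24.0 + 1083 = 3833 psf.
σ_h = K_a σ_v = 0.3800 × 3833 = 1457 psf.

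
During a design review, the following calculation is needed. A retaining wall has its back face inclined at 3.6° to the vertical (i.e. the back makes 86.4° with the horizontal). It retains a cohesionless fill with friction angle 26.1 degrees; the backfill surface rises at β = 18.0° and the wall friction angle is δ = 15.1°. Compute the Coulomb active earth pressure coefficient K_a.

K_a = sin²(α+φ) / [sin²α · sin(α−δ) · (1 + √{sin(φ+δ)sin(φ−β) / (sin(α−δ)sin(α+β))})²].
With α = 86.4°, φ = 26.1°, δ = 15.1°, β = 18.0°: K_a = 0.5208.

0.521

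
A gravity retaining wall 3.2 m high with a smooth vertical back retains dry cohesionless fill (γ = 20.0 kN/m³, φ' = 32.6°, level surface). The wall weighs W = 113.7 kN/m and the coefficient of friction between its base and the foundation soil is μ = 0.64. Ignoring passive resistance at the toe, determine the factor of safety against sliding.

2.37

K_a = tan²(45° − 32.6°/2) = 0.2997.
P_a = ½K_aγH² = 0.5×0.2997×20.0×3.2² = 30.69 kN/m, acting at H/3 = 1.067 m above the base.
FS_sliding = μW / P_a = 0.64×113.7 / 30.69 = 2.371.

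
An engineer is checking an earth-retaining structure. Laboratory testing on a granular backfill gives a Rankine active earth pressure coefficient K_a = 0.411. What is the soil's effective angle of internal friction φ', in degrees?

K_a = tan²(45° − φ/2) ⇒ 45° − φ/2 = arctan(√0.411) = 32.66°.
φ = 2(45° − 32.66°) = 24.67°.

24.7°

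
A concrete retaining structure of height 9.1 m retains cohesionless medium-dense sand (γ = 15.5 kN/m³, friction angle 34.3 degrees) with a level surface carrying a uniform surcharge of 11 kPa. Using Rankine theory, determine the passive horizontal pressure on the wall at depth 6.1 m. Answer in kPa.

378 kPa

K_p = (1 + sin φ)/(1 − sin φ) = 3.582.
σ_v = γz + q = 15.5 × 6.1 + 11 = 105.5 kPa.
σ_h = K_p σ_v = 3.582 × 105.5 = 378.1 kPa.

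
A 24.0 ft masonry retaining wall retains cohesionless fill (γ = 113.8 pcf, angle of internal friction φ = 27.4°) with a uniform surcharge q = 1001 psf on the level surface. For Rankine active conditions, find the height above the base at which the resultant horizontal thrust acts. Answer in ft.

9.69 ft

K_a = 0.3697.
Triangular part P₁ = ½K_aγH² = 12120 at H/3 = 8.000 ft; rectangular part P₂ = K_a q H = 8881 at H/2 = 12.00 ft.
ȳ = (P₁·8.000 + P₂·12.00)/(P₁+P₂) = 9.692 ft.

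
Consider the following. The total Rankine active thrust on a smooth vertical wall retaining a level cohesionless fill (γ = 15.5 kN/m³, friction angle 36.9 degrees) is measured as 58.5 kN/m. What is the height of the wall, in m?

5.50 m

K_a = 0.2497. P_a = ½ K_a γ H² ⇒ H = √(2P_a/(K_a γ)).
H = √(2×58.5/(0.2497×15.5)) = 5.498 m.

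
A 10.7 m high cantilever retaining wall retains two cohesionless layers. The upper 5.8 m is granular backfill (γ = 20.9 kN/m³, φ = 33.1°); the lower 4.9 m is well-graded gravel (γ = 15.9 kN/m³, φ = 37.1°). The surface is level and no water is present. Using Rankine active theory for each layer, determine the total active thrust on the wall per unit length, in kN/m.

K_a1 = tan²(45°−33.1°/2) = 0.2936; K_a2 = tan²(45°−37.1°/2) = 0.2475.
Layer 1: σ at base = K_a1 γ₁ h₁ = 35.59 kPa; P₁ = ½×35.59×5.8 = 103.2.
Layer 2: σ_v at top = γ₁h₁ = 121.2; σ_h top = K_a2×121.2 = 30.00; σ_h base = K_a2×(121.2+15.9×4.9) = 49.28.
P₂ = ½(30.00+49.28)×4.9 = 194.3. Total P_a = 103.2+194.3 = 297.5 kN/m.

297 kN/m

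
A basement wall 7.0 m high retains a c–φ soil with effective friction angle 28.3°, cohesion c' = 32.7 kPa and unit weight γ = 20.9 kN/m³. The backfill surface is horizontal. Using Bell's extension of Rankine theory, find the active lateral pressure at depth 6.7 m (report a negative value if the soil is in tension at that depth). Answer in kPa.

K_a = (1 − sin φ)/(1 + sin φ) = 0.3568.
σ_a = K_a γ z − 2c√K_a = 0.3568×20.9×6.7 − 2×32.7×0.5973 = 10.90 kPa.

10.9 kPa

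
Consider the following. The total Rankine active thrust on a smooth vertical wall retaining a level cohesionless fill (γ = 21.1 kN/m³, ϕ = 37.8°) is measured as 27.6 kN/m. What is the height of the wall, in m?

K_a = 0.2400. P_a = ½ K_a γ H² ⇒ H = √(2P_a/(K_a γ)).
H = √(2×27.6/(0.2400×21.1)) = 3.302 m.

3.30 m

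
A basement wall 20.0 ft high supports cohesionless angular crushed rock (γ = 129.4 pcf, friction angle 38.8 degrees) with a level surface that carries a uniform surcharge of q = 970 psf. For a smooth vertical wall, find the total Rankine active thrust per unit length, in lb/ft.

K_a = tan²(45° − φ/2) = 0.2296.
Soil triangle: ½ K_a γ H² = 0.5×0.2296×129.4×20.0² = 5941 lb/ft.
Surcharge rectangle: K_a q H = 0.2296×970×20.0 = 4453 lb/ft.
Total = 5941 + 4453 = 10390 lb/ft.

10400 lb/ft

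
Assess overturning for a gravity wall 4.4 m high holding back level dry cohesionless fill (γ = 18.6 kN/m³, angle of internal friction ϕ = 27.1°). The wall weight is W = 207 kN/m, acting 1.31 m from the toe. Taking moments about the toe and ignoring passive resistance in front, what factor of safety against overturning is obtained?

K_a = tan²(45° − 27.1°/2) = 0.3741.
P_a = ½K_aγH² = 0.5×0.3741×18.6×4.4² = 67.35 kN/m, acting at H/3 = 1.467 m above the base.
Overturning moment M_o = P_a × H/3 = 67.35 × 1.467 = 98.78.
Resisting moment M_r = W × 1.31 = 207 × 1.31 = 271.2.
FS_overturning = M_r/M_o = 271.2/98.78 = 2.745.

2.75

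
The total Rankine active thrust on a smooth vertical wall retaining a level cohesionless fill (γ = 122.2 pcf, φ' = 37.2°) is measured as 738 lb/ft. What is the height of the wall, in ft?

K_a = 0.2464. P_a = ½ K_a γ H² ⇒ H = √(2P_a/(K_a γ)).
H = √(2×738/(0.2464×122.2)) = 7.001 ft.

7.00 ft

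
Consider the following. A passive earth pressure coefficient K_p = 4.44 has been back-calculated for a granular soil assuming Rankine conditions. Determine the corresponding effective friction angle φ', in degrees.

K_p = (1+sin φ)/(1−sin φ) ⇒ sin φ = (K_p − 1)/(K_p + 1) = 0.6324.
φ = arcsin(0.6324) = 39.22°.

39.2°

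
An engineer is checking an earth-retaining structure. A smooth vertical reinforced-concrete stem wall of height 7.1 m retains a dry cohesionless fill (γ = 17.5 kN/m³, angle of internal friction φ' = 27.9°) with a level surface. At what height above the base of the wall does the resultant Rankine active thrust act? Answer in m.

2.37 m

K_a = 0.3625.
The pressure distribution is triangular, so the resultant acts at H/3 above the base = 7.1/3 = 2.367 m.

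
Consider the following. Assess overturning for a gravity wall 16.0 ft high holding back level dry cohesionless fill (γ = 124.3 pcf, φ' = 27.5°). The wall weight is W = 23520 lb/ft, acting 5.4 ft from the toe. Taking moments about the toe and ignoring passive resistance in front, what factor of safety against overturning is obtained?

K_a = tan²(45° − 27.5°/2) = 0.3682.
P_a = ½K_aγH² = 0.5×0.3682×124.3×16.0² = 5859 lb/ft, acting at H/3 = 5.333 ft above the base.
Overturning moment M_o = P_a × H/3 = 5859 × 5.333 = 31250.
Resisting moment M_r = W × 5.4 = 23520 × 5.4 = 127000.
FS_overturning = M_r/M_o = 127000/31250 = 4.065.

4.06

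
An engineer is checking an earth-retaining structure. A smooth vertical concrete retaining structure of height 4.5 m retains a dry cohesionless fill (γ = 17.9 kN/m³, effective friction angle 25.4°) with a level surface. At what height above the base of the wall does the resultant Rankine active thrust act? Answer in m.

K_a = 0.3996.
The pressure distribution is triangular, so the resultant acts at H/3 above the base = 4.5/3 = 1.500 m.

1.50 m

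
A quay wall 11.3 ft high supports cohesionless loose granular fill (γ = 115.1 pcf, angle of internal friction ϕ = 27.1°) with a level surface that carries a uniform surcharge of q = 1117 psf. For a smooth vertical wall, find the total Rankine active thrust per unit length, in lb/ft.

7470 lb/ft

K_a = tan²(45° − φ/2) = 0.3741.
Soil triangle: ½ K_a γ H² = 0.5×0.3741×115.1×11.3² = 2749 lb/ft.
Surcharge rectangle: K_a q H = 0.3741×1117×11.3 = 4721 lb/ft.
Total = 2749 + 4721 = 7470 lb/ft.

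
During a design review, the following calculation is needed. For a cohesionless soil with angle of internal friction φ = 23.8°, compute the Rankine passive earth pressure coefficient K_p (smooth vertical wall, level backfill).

2.35

K_p = (1 + sin φ)/(1 − sin φ) = tan²(45° + 23.8°/2) = 2.353.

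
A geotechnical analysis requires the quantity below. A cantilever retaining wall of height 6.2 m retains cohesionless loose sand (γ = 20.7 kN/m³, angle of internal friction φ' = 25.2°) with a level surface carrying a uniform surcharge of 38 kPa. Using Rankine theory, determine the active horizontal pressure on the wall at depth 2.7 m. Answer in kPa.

K_a = (1 − sin φ)/(1 + sin φ) = 0.4027.
σ_v = γz + q = 20.7 × 2.7 + 38 = 93.89 kPa.
σ_h = K_a σ_v = 0.4027 × 93.89 = 37.81 kPa.

37.8 kPa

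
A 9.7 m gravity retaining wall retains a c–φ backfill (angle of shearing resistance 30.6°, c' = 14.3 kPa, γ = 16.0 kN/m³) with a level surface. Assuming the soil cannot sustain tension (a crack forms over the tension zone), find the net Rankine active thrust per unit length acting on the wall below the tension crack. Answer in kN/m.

K_a = 0.3253; √K_a = 0.5704.
Tension-crack depth z_c = 2c/(γ√K_a) = 2×14.3/(16.0×0.5704) = 3.134 m.
σ_a at base = K_a γ H − 2c√K_a = 0.3253×16.0×9.7 − 2×14.3×0.5704 = 34.18 kPa.
P_a = ½ × 34.18 × (H − z_c) = 0.5×34.18×6.566 = 112.2 kN/m.

112 kN/m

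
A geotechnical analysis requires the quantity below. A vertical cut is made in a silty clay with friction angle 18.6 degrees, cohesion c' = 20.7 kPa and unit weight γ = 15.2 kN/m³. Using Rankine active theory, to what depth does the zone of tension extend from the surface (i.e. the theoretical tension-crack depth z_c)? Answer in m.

3.79 m

K_a = tan²(45° − 18.6°/2) = 0.5163; √K_a = 0.7186.
The active pressure is zero where K_a γ z = 2c√K_a, so z_c = 2c/(γ√K_a) = 2×20.7/(15.2×0.7186) = 3.790 m.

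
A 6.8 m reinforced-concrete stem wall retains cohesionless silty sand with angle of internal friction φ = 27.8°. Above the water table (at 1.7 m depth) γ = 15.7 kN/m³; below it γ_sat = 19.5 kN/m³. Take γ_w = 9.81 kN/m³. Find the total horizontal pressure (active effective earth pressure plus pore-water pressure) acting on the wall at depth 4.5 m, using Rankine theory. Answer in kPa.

47.1 kPa

K_a = (1 − sin φ)/(1 + sin φ) = 0.3639.
γ' = 19.5 − 9.81 = 9.690 kN/m³.
Effective vertical stress at 4.5 m: σ'_v = 15.7×1.7 + 9.690×2.80 = 53.82 kPa.
σ'_h = K_a σ'_v = 0.3639 × 53.82 = 19.59 kPa; u = γ_w × 2.80 = 27.47 kPa.
Total σ_h = 19.59 + 27.47 = 47.05 kPa.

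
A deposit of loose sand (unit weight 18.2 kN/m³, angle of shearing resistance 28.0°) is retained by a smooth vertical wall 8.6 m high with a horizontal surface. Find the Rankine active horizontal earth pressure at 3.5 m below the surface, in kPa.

K_a = (1 − sin φ)/(1 + sin φ) = 0.3610.
σ_h = K_a γ z = 0.3610 × 18.2 × 3.5 = 23.00 kPa.

23.0 kPa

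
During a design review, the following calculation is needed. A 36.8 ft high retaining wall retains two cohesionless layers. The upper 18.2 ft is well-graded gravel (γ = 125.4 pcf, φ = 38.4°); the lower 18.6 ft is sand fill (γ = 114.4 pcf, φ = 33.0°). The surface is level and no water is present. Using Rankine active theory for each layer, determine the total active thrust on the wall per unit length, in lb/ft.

K_a1 = tan²(45°−38.4°/2) = 0.2337; K_a2 = tan²(45°−33.0°/2) = 0.2948.
Layer 1: σ at base = K_a1 γ₁ h₁ = 533.4 psf; P₁ = ½×533.4×18.2 = 4854.
Layer 2: σ_v at top = γ₁h₁ = 2282; σ_h top = K_a2×2282 = 672.8; σ_h base = K_a2×(2282+114.4×18.6) = 1300.
P₂ = ½(672.8+1300)×18.6 = 18350. Total P_a = 4854+18350 = 23200 lb/ft.

23200 lb/ft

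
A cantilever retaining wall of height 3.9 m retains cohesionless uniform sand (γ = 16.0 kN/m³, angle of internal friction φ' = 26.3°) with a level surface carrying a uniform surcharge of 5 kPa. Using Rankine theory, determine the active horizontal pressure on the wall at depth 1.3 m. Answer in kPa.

K_a = (1 − sin φ)/(1 + sin φ) = 0.3859.
σ_v = γz + q = 16.0 × 1.3 + 5 = 25.80 kPa.
σ_h = K_a σ_v = 0.3859 × 25.80 = 9.957 kPa.

9.96 kPa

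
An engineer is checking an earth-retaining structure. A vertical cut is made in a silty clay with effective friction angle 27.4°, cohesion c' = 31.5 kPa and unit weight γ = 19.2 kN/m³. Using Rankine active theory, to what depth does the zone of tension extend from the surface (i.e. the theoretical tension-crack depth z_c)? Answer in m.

K_a = tan²(45° − 27.4°/2) = 0.3697; √K_a = 0.6080.
The active pressure is zero where K_a γ z = 2c√K_a, so z_c = 2c/(γ√K_a) = 2×31.5/(19.2×0.6080) = 5.397 m.

5.40 m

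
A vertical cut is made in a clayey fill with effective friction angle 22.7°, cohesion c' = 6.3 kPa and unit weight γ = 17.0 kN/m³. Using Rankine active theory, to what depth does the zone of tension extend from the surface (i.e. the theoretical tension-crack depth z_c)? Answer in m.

K_a = tan²(45° − 22.7°/2) = 0.4431; √K_a = 0.6657.
The active pressure is zero where K_a γ z = 2c√K_a, so z_c = 2c/(γ√K_a) = 2×6.3/(17.0×0.6657) = 1.113 m.

1.11 m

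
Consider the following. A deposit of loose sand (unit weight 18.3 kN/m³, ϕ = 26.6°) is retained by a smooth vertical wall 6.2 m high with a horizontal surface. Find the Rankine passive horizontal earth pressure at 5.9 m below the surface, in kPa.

283 kPa

K_p = (1 + sin φ)/(1 − sin φ) = 2.622.
σ_h = K_p γ z = 2.622 × 18.3 × 5.9 = 283.1 kPa.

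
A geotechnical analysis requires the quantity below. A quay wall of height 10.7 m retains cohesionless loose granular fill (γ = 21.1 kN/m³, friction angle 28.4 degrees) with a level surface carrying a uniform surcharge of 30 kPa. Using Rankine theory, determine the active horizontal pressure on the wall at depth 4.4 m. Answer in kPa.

43.7 kPa

K_a = (1 − sin φ)/(1 + sin φ) = 0.3554.
σ_v = γz + q = 21.1 × 4.4 + 30 = 122.8 kPa.
σ_h = K_a σ_v = 0.3554 × 122.8 = 43.65 kPa.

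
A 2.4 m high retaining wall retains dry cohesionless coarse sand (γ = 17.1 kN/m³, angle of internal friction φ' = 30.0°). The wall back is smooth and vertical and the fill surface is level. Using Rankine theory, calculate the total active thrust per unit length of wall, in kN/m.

K_a = tan²(45° − φ/2) = 0.3333.
P_a = ½ K_a γ H² = 0.5 × 0.3333 × 17.1 × 2.4² = 16.42 kN/m.

16.4 kN/m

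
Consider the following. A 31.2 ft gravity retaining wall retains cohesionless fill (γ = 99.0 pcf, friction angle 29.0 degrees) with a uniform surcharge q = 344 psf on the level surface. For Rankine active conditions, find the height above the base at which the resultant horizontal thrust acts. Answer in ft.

K_a = 0.3470.
Triangular part P₁ = ½K_aγH² = 16720 at H/3 = 10.40 ft; rectangular part P₂ = K_a q H = 3724 at H/2 = 15.60 ft.
ȳ = (P₁·10.40 + P₂·15.60)/(P₁+P₂) = 11.35 ft.

11.3 ft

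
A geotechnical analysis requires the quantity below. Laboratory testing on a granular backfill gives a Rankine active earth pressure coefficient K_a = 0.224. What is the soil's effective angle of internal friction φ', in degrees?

39.3°

K_a = tan²(45° − φ/2) ⇒ 45° − φ/2 = arctan(√0.224) = 25.33°.
φ = 2(45° − 25.33°) = 39.34°.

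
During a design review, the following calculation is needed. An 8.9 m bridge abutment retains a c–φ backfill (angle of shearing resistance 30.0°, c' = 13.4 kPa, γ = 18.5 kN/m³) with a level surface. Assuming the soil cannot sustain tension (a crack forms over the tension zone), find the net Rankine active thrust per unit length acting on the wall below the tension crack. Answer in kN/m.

K_a = 0.3333; √K_a = 0.5774.
Tension-crack depth z_c = 2c/(γ√K_a) = 2×13.4/(18.5×0.5774) = 2.509 m.
σ_a at base = K_a γ H − 2c√K_a = 0.3333×18.5×8.9 − 2×13.4×0.5774 = 39.41 kPa.
P_a = ½ × 39.41 × (H − z_c) = 0.5×39.41×6.391 = 125.9 kN/m.

126 kN/m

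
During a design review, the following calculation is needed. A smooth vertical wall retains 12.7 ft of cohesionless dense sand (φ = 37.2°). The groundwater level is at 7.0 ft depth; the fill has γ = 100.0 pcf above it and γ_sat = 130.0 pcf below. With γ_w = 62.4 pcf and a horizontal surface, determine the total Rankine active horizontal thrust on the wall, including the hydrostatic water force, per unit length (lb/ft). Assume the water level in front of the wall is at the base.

2870 lb/ft

K_a = tan²(45° − φ/2) = 0.2464.
γ' = 130.0 − 62.4 = 67.60 pcf. Depth below WT = 5.7 ft.
σ'_h at WT = K_a γ d_w = 172.5 psf; at base = 172.5 + K_a γ' × 5.7 = 267.4 psf.
P₁ (0–7.0 ft) = ½×172.5×7.0 = 603.7. P₂ (7.0–12.7 ft) = ½(172.5+267.4)×5.7 = 1254.
P_w = ½ γ_w h₂² = 0.5×62.4×5.7² = 1014. Total = 603.7+1254+1014 = 2871 lb/ft.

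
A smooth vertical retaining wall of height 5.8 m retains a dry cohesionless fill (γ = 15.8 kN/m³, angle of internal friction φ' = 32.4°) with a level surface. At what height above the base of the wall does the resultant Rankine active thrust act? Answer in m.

K_a = 0.3022.
The pressure distribution is triangular, so the resultant acts at H/3 above the base = 5.8/3 = 1.933 m.

1.93 m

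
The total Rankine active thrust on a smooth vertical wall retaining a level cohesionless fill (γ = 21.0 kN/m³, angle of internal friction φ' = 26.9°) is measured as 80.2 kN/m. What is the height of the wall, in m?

K_a = 0.3770. P_a = ½ K_a γ H² ⇒ H = √(2P_a/(K_a γ)).
H = √(2×80.2/(0.3770×21.0)) = 4.501 m.

4.50 m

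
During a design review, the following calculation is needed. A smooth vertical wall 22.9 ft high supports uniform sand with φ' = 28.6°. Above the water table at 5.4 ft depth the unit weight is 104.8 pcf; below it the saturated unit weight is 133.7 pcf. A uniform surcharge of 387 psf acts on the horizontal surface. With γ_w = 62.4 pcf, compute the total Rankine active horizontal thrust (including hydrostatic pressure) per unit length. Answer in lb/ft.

K_a = tan²(45° − φ/2) = 0.3525.
γ' = 133.7 − 62.4 = 71.30 pcf. h₂ = H − d_w = 17.5 ft.
σ'_h: at surface K_a·q = 136.4; at WT K_a(q+γd_w) = 335.9; at base K_a(q+γd_w+γ'h₂) = 775.8 psf.
P₁ = ½(136.4+335.9)×5.4 = 1275; P₂ = ½(335.9+775.8)×17.5 = 9728; P_w = ½γ_w h₂² = 9555.
Total = 1275+9728+9555 = 20560 lb/ft.

20600 lb/ft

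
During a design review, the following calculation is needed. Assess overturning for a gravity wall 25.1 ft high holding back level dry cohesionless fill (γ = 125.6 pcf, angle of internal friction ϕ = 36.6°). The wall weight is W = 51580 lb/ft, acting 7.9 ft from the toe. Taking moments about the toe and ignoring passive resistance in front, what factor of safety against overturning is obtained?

K_a = tan²(45° − 36.6°/2) = 0.2530.
P_a = ½K_aγH² = 0.5×0.2530×125.6×25.1² = 10010 lb/ft, acting at H/3 = 8.367 ft above the base.
Overturning moment M_o = P_a × H/3 = 10010 × 8.367 = 83730.
Resisting moment M_r = W × 7.9 = 51580 × 7.9 = 407500.
FS_overturning = M_r/M_o = 407500/83730 = 4.866.

4.87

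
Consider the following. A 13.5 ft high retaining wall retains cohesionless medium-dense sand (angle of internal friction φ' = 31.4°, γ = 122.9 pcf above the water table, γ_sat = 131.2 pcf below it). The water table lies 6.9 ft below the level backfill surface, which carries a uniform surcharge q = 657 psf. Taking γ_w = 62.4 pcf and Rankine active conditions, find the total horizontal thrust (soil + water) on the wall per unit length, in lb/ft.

K_a = tan²(45° − φ/2) = 0.3149.
γ' = 131.2 − 62.4 = 68.80 pcf. h₂ = H − d_w = 6.6 ft.
σ'_h: at surface K_a·q = 206.9; at WT K_a(q+γd_w) = 474.0; at base K_a(q+γd_w+γ'h₂) = 616.9 psf.
P₁ = ½(206.9+474.0)×6.9 = 2349; P₂ = ½(474.0+616.9)×6.6 = 3600; P_w = ½γ_w h₂² = 1359.
Total = 2349+3600+1359 = 7308 lb/ft.

7310 lb/ft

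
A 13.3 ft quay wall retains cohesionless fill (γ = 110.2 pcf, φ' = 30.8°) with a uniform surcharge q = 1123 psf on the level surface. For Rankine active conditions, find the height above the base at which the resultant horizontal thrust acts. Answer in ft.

K_a = 0.3227.
Triangular part P₁ = ½K_aγH² = 3145 at H/3 = 4.433 ft; rectangular part P₂ = K_a q H = 4820 at H/2 = 6.650 ft.
ȳ = (P₁·4.433 + P₂·6.650)/(P₁+P₂) = 5.775 ft.

5.77 ft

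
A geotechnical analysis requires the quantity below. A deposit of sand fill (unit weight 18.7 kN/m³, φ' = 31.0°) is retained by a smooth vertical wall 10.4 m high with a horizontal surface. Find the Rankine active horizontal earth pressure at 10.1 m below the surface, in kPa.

60.5 kPa

K_a = (1 − sin φ)/(1 + sin φ) = 0.3201.
σ_h = K_a γ z = 0.3201 × 18.7 × 10.1 = 60.46 kPa.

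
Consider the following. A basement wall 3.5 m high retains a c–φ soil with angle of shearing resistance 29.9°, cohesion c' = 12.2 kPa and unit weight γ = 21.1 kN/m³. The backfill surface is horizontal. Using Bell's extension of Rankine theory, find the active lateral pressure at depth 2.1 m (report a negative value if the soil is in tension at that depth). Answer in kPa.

0.714 kPa

K_a = (1 − sin φ)/(1 + sin φ) = 0.3347.
σ_a = K_a γ z − 2c√K_a = 0.3347×21.1×2.1 − 2×12.2×0.5785 = 0.7139 kPa.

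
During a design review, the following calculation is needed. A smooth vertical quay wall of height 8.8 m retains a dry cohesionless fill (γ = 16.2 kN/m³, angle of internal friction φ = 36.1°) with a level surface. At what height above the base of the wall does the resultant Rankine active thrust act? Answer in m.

K_a = 0.2585.
The pressure distribution is triangular, so the resultant acts at H/3 above the base = 8.8/3 = 2.933 m.

2.93 m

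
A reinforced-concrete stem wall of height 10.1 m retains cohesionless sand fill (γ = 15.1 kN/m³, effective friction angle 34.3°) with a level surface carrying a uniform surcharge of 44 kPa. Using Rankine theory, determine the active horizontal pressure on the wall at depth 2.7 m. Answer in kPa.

23.7 kPa

K_a = (1 − sin φ)/(1 + sin φ) = 0.2792.
σ_v = γz + q = 15.1 × 2.7 + 44 = 84.77 kPa.
σ_h = K_a σ_v = 0.2792 × 84.77 = 23.66 kPa.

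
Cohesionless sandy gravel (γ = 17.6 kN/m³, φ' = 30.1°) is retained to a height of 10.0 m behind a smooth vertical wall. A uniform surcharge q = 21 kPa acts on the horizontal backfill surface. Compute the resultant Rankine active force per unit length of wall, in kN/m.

K_a = tan²(45° − φ/2) = 0.3320.
Soil triangle: ½ K_a γ H² = 0.5×0.3320×17.6×10.0² = 292.2 kN/m.
Surcharge rectangle: K_a q H = 0.3320×21×10.0 = 69.72 kN/m.
Total = 292.2 + 69.72 = 361.9 kN/m.

362 kN/m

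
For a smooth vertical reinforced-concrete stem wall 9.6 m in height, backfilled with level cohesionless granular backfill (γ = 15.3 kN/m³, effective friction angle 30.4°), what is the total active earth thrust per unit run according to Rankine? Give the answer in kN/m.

K_a = tan²(45° − φ/2) = 0.3280.
P_a = ½ K_a γ H² = 0.5 × 0.3280 × 15.3 × 9.6² = 231.2 kN/m.

231 kN/m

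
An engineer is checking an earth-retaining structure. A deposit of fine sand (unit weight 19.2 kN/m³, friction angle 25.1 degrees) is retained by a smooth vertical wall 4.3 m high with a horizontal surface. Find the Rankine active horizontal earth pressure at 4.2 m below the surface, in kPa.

K_a = (1 − sin φ)/(1 + sin φ) = 0.4043.
σ_h = K_a γ z = 0.4043 × 19.2 × 4.2 = 32.60 kPa.

32.6 kPa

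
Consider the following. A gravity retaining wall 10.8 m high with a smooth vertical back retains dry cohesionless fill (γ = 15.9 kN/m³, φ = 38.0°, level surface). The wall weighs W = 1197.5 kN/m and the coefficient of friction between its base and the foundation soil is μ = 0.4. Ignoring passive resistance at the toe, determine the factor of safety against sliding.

K_a = tan²(45° − 38.0°/2) = 0.2379.
P_a = ½K_aγH² = 0.5×0.2379×15.9×10.8² = 220.6 kN/m, acting at H/3 = 3.600 m above the base.
FS_sliding = μW / P_a = 0.4×1197.5 / 220.6 = 2.171.

2.17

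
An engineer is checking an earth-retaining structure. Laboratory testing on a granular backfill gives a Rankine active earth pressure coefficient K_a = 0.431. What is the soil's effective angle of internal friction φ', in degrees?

23.4°

K_a = tan²(45° − φ/2) ⇒ 45° − φ/2 = arctan(√0.431) = 33.29°.
φ = 2(45° − 33.29°) = 23.43°.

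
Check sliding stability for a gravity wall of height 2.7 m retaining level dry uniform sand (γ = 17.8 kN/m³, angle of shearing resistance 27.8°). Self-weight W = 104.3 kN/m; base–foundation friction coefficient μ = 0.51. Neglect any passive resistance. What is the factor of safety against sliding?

2.25

K_a = tan²(45° − 27.8°/2) = 0.3639.
P_a = ½K_aγH² = 0.5×0.3639×17.8×2.7² = 23.61 kN/m, acting at H/3 = 0.9000 m above the base.
FS_sliding = μW / P_a = 0.51×104.3 / 23.61 = 2.253.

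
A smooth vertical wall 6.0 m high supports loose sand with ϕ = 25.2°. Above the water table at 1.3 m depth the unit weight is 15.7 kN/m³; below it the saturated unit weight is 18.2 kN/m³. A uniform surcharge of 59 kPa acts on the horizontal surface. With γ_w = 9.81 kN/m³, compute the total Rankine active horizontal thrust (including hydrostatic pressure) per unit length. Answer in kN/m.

332 kN/m

K_a = tan²(45° − φ/2) = 0.4027.
γ' = 18.2 − 9.81 = 8.390 kN/m³. h₂ = H − d_w = 4.7 m.
σ'_h: at surface K_a·q = 23.76; at WT K_a(q+γd_w) = 31.98; at base K_a(q+γd_w+γ'h₂) = 47.86 kPa.
P₁ = ½(23.76+31.98)×1.3 = 36.23; P₂ = ½(31.98+47.86)×4.7 = 187.6; P_w = ½γ_w h₂² = 108.4.
Total = 36.23+187.6+108.4 = 332.2 kN/m.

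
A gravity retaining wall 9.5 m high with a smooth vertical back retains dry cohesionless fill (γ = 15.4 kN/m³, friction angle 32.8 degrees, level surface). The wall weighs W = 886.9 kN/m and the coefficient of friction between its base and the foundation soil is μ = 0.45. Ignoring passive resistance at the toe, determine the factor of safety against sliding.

K_a = tan²(45° − 32.8°/2) = 0.2973.
P_a = ½K_aγH² = 0.5×0.2973×15.4×9.5² = 206.6 kN/m, acting at H/3 = 3.167 m above the base.
FS_sliding = μW / P_a = 0.45×886.9 / 206.6 = 1.932.

1.93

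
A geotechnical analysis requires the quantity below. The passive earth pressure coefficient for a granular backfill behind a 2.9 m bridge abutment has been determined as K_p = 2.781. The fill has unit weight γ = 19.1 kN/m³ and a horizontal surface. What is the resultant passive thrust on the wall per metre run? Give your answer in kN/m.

P = ½ K_p γ H² = 0.5 × 2.781 × 19.1 × 2.9² = 223.4 kN/m.

223 kN/m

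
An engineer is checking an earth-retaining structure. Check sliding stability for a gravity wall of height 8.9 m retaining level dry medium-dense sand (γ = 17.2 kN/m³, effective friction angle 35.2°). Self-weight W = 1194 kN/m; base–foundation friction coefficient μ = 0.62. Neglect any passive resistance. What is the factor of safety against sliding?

K_a = tan²(45° − 35.2°/2) = 0.2687.
P_a = ½K_aγH² = 0.5×0.2687×17.2×8.9² = 183.0 kN/m, acting at H/3 = 2.967 m above the base.
FS_sliding = μW / P_a = 0.62×1194 / 183.0 = 4.045.

4.04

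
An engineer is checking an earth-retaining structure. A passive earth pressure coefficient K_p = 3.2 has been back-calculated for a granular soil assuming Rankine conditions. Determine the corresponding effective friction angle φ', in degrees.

K_p = (1+sin φ)/(1−sin φ) ⇒ sin φ = (K_p − 1)/(K_p + 1) = 0.5238.
φ = arcsin(0.5238) = 31.59°.

31.6°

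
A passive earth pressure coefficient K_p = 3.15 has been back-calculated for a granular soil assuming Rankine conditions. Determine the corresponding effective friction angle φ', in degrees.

K_p = (1+sin φ)/(1−sin φ) ⇒ sin φ = (K_p − 1)/(K_p + 1) = 0.5181.
φ = arcsin(0.5181) = 31.20°.

31.2°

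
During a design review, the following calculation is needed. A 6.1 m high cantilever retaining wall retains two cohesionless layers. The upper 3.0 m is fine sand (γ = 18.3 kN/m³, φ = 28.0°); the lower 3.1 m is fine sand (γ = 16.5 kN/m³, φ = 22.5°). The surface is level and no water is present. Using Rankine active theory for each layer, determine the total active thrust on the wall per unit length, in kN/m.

141 kN/m

K_a1 = tan²(45°−28.0°/2) = 0.3610; K_a2 = tan²(45°−22.5°/2) = 0.4465.
Layer 1: σ at base = K_a1 γ₁ h₁ = 19.82 kPa; P₁ = ½×19.82×3.0 = 29.73.
Layer 2: σ_v at top = γ₁h₁ = 54.90; σ_h top = K_a2×54.90 = 24.51; σ_h base = K_a2×(54.90+16.5×3.1) = 47.35.
P₂ = ½(24.51+47.35)×3.1 = 111.4. Total P_a = 29.73+111.4 = 141.1 kN/m.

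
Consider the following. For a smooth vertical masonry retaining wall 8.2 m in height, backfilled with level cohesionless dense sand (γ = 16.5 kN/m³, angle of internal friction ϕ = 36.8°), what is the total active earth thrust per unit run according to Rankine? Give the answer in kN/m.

K_a = tan²(45° − φ/2) = 0.2508.
P_a = ½ K_a γ H² = 0.5 × 0.2508 × 16.5 × 8.2² = 139.1 kN/m.

139 kN/m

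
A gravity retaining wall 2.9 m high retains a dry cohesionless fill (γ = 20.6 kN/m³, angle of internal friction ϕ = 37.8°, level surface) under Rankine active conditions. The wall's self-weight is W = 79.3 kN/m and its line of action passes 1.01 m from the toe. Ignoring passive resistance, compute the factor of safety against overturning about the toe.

3.99

K_a = tan²(45° − 37.8°/2) = 0.2400.
P_a = ½K_aγH² = 0.5×0.2400×20.6×2.9² = 20.79 kN/m, acting at H/3 = 0.9667 m above the base.
Overturning moment M_o = P_a × H/3 = 20.79 × 0.9667 = 20.10.
Resisting moment M_r = W × 1.01 = 79.3 × 1.01 = 80.09.
FS_overturning = M_r/M_o = 80.09/20.10 = 3.985.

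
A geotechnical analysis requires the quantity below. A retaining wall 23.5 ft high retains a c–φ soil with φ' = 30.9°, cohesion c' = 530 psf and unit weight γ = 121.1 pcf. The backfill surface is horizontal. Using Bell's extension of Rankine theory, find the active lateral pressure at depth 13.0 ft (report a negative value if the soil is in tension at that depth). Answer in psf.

-95.0 psf

K_a = (1 − sin φ)/(1 + sin φ) = 0.3214.
σ_a = K_a γ z − 2c√K_a = 0.3214×121.1×13.0 − 2×530×0.5669 = -94.95 psf.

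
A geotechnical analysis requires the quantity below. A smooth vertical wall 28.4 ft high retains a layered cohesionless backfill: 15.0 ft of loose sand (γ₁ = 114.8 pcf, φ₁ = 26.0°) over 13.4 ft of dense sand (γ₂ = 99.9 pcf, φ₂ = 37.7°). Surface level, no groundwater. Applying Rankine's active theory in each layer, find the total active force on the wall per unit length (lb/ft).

12800 lb/ft

K_a1 = tan²(45°−26.0°/2) = 0.3905; K_a2 = tan²(45°−37.7°/2) = 0.2411.
Layer 1: σ at base = K_a1 γ₁ h₁ = 672.4 psf; P₁ = ½×672.4×15.0 = 5043.
Layer 2: σ_v at top = γ₁h₁ = 1722; σ_h top = K_a2×1722 = 415.1; σ_h base = K_a2×(1722+99.9×13.4) = 737.8.
P₂ = ½(415.1+737.8)×13.4 = 7724. Total P_a = 5043+7724 = 12770 lb/ft.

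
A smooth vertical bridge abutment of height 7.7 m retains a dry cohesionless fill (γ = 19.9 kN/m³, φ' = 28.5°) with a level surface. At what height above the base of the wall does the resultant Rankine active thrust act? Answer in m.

K_a = 0.3540.
The pressure distribution is triangular, so the resultant acts at H/3 above the base = 7.7/3 = 2.567 m.

2.57 m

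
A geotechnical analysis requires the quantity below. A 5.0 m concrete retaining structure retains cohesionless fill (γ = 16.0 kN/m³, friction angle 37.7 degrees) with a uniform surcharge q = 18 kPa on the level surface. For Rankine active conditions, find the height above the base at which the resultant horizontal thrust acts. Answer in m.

K_a = 0.2411.
Triangular part P₁ = ½K_aγH² = 48.21 at H/3 = 1.667 m; rectangular part P₂ = K_a q H = 21.70 at H/2 = 2.500 m.
ȳ = (P₁·1.667 + P₂·2.500)/(P₁+P₂) = 1.925 m.

1.93 m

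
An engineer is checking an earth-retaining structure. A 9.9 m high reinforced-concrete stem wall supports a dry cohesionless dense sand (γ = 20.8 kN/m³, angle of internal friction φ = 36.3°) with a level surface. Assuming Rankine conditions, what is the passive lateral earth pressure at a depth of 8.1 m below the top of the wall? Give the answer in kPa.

657 kPa

K_p = (1 + sin φ)/(1 − sin φ) = 3.902.
σ_h = K_p γ z = 3.902 × 20.8 × 8.1 = 657.4 kPa.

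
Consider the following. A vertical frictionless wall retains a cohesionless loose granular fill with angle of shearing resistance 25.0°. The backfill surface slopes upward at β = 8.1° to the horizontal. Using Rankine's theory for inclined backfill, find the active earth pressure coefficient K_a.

K_a = cos β · (cos β − √(cos²β − cos²φ)) / (cos β + √(cos²β − cos²φ)).
cos β = 0.9900, cos φ = 0.9063, √(cos²β − cos²φ) = 0.3984.
K_a = 0.9900 × (0.9900 − 0.3984)/(0.9900 + 0.3984) = 0.4218.

0.422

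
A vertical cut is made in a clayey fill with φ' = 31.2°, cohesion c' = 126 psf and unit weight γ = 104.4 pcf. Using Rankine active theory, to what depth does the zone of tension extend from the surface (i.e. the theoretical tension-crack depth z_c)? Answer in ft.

K_a = tan²(45° − 31.2°/2) = 0.3175; √K_a = 0.5635.
The active pressure is zero where K_a γ z = 2c√K_a, so z_c = 2c/(γ√K_a) = 2×126/(104.4×0.5635) = 4.284 ft.

4.28 ft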